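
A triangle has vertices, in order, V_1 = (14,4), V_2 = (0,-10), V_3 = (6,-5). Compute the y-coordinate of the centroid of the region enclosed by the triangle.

-11/3

Apply the shoelace formula. First the cross-terms c_i = x_i·y_{i+1} − x_{i+1}·y_i:
  -140, 60, 94  ⇒  2A = 14, A = 7.
Then Σ (y_i + y_{i+1})·c_i = -154, so ȳ = -154 / (6·7) = -11/3.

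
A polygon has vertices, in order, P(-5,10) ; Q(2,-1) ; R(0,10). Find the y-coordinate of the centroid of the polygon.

Apply Gauss's area formula. First the cross-terms c_i = x_i·y_{i+1} − x_{i+1}·y_i:
  -15, 20, 50  ⇒  2A = 55, A = 27.5.
Then Σ (y_i + y_{i+1})·c_i = 1045, so ȳ = 1045 / (6·27.5) = 19/3.

19/3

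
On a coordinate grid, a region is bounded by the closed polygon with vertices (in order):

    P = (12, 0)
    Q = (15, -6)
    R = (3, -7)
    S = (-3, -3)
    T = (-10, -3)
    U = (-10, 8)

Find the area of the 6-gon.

Apply the surveyor's formula: 2A = Σ (x_i·y_{i+1} − x_{i+1}·y_i), indices taken mod 6.
Σ = (-72) + (-87) + (-30) + (-21) + (-110) + (-96) = -416
Area = |Σ|/2 = 208.

208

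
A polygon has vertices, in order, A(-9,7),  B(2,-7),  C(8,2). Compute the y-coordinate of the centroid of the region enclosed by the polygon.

2/3

Apply the shoelace formula. First the cross-terms c_i = x_i·y_{i+1} − x_{i+1}·y_i:
  49, 60, 74  ⇒  2A = 183, A = 91.5.
Then Σ (y_i + y_{i+1})·c_i = 366, so ȳ = 366 / (6·91.5) = 2/3.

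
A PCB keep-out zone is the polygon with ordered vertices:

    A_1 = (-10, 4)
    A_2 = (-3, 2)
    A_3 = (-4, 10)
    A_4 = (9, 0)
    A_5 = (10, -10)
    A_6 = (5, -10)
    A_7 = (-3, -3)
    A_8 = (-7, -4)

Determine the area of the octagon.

191

Apply Gauss's area formula: 2A = Σ (x_i·y_{i+1} − x_{i+1}·y_i), indices taken mod 8.
Σ = (-8) + (-22) + (-90) + (-90) + (-50) + (-45) + (-9) + (-68) = -382
Area = |Σ|/2 = 191.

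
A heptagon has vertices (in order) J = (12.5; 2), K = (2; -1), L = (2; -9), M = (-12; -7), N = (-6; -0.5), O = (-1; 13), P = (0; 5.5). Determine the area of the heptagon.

Cross-terms: -16.5, -16, -122, -36, -78.5, -5.5, -68.75  ⇒  Σ = -343.25
Area = |Σ|/2 = 171.625.

171.625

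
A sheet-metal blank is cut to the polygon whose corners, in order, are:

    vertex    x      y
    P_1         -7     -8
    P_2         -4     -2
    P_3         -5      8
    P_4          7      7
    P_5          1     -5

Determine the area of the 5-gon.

118

Apply the surveyor's formula: 2A = Σ (x_i·y_{i+1} − x_{i+1}·y_i), indices taken mod 5.
P_1→P_2: (-7)(-2) − (-4)(-8) = -18
P_2→P_3: (-4)(8) − (-5)(-2) = -42
P_3→P_4: (-5)(7) − (7)(8) = -91
P_4→P_5: (7)(-5) − (1)(7) = -42
P_5→P_1: (1)(-8) − (-7)(-5) = -43
Σ = -236
Area = |Σ|/2 = 118.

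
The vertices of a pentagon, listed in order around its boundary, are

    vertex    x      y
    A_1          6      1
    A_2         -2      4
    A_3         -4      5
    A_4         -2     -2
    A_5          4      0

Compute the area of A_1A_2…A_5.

31

Σ = (26) + (6) + (18) + (8) + (4) = 62
Area = |Σ|/2 = 31.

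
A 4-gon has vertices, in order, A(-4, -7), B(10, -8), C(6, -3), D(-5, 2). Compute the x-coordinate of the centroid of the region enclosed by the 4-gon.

1.0625

Apply the surveyor's formula. First the cross-terms c_i = x_i·y_{i+1} − x_{i+1}·y_i:
  102, 18, -3, 43  ⇒  2A = 160, A = 80.
Then Σ (x_i + x_{i+1})·c_i = 510, so x̄ = 510 / (6·80) = 1.0625.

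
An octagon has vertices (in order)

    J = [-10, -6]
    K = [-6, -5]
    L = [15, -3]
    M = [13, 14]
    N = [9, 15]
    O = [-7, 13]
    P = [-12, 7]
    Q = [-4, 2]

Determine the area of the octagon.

401

Apply Gauss's area formula: 2A = Σ (x_i·y_{i+1} − x_{i+1}·y_i), indices taken mod 8.
Σ = (14) + (93) + (249) + (69) + (222) + (107) + (4) + (44) = 802
Area = |Σ|/2 = 401.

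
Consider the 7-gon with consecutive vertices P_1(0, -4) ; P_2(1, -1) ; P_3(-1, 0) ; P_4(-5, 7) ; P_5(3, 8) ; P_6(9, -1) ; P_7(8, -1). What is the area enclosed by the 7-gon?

Σ = (4) + (-1) + (-7) + (-61) + (-75) + (-1) + (-32) = -173
Area = |Σ|/2 = 86.5.

86.5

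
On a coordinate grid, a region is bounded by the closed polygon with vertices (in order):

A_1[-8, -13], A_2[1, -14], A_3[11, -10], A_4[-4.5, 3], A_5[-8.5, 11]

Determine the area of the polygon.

Apply the surveyor's formula: 2A = Σ (x_i·y_{i+1} − x_{i+1}·y_i), indices taken mod 5.
Σ = (125) + (144) + (-12) + (-24) + (198.5) = 431.5
Area = |Σ|/2 = 215.75.

215.75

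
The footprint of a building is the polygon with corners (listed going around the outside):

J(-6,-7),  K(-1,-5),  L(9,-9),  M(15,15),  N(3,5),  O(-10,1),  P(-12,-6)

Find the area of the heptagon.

Apply the shoelace (surveyor's) formula: 2A = Σ (x_i·y_{i+1} − x_{i+1}·y_i), indices taken mod 7.
Σ = (23) + (54) + (270) + (30) + (53) + (72) + (48) = 550
Area = |Σ|/2 = 275.

275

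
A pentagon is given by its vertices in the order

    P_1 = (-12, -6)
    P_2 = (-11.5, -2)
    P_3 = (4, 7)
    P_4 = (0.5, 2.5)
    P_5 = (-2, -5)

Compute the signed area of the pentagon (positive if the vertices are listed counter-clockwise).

-78.25

Apply the shoelace formula: 2A = Σ (x_i·y_{i+1} − x_{i+1}·y_i), indices taken mod 5.
Σ = (-45) + (-72.5) + (6.5) + (2.5) + (-48) = -156.5
Signed area = Σ/2 = -78.25 (negative ⇒ clockwise traversal).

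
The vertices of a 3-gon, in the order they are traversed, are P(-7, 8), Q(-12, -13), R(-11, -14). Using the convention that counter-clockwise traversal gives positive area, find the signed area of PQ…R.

13

P→Q: (-7)(-13) − (-12)(8) = 187
Q→R: (-12)(-14) − (-11)(-13) = 25
R→P: (-11)(8) − (-7)(-14) = -186
Σ = 26
Signed area = Σ/2 = 13 (positive ⇒ counter-clockwise traversal).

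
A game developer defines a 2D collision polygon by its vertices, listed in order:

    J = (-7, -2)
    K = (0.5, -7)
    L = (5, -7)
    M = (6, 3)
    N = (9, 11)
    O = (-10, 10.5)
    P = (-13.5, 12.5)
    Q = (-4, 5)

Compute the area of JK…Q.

212.125

J→K: (-7)(-7) − (0.5)(-2) = 50
K→L: (0.5)(-7) − (5)(-7) = 31.5
L→M: (5)(3) − (6)(-7) = 57
M→N: (6)(11) − (9)(3) = 39
N→O: (9)(10.5) − (-10)(11) = 204.5
O→P: (-10)(12.5) − (-13.5)(10.5) = 16.75
P→Q: (-13.5)(5) − (-4)(12.5) = -17.5
Q→J: (-4)(-2) − (-7)(5) = 43
Σ = 424.25
Area = |Σ|/2 = 212.125.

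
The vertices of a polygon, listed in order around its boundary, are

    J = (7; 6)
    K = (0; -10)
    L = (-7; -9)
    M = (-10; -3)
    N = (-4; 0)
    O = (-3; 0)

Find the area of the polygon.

119.5

Apply the shoelace formula: 2A = Σ (x_i·y_{i+1} − x_{i+1}·y_i), indices taken mod 6.
J→K: (7)(-10) − (0)(6) = -70
K→L: (0)(-9) − (-7)(-10) = -70
L→M: (-7)(-3) − (-10)(-9) = -69
M→N: (-10)(0) − (-4)(-3) = -12
N→O: (-4)(0) − (-3)(0) = 0
O→J: (-3)(6) − (7)(0) = -18
Σ = -239
Area = |Σ|/2 = 119.5.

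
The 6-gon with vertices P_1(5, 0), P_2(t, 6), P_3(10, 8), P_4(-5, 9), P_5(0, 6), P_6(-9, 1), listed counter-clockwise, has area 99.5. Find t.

10

The doubled signed area Σ (x_i y_{i+1} − x_{i+1} y_i) is linear in t.
With t=0 it equals 119; the coefficient of t is 8 (from the two edges through P_2).
So 8·t + 119 = 2·99.5 = 199 ⇒ t = 10.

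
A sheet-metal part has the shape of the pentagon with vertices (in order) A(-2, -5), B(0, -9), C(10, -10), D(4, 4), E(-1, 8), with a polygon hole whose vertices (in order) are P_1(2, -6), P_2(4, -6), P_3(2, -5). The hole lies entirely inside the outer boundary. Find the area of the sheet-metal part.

Outer boundary:
Apply the shoelace (surveyor's) formula: 2A = Σ (x_i·y_{i+1} − x_{i+1}·y_i), indices taken mod 5.
Σ = (18) + (90) + (80) + (36) + (21) = 245
Area = |Σ|/2 = 122.5.
Hole:
Apply the shoelace formula: 2A = Σ (x_i·y_{i+1} − x_{i+1}·y_i), indices taken mod 3.
Σ = (12) + (-8) + (-2) = 2
Area = |Σ|/2 = 1.
Net area = 122.5 − 1 = 121.5.

121.5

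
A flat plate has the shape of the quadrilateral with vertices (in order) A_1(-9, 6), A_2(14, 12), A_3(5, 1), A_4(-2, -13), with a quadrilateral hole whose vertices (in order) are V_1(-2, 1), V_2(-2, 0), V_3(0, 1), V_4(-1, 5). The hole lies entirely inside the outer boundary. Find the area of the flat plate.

Outer boundary:
Apply the shoelace formula: 2A = Σ (x_i·y_{i+1} − x_{i+1}·y_i), indices taken mod 4.
Cross-terms: -192, -46, -63, -129  ⇒  Σ = -430
Area = |Σ|/2 = 215.
Hole:
Apply the shoelace formula: 2A = Σ (x_i·y_{i+1} − x_{i+1}·y_i), indices taken mod 4.
Σ = (2) + (-2) + (1) + (9) = 10
Area = |Σ|/2 = 5.
Net area = 215 − 5 = 210.

210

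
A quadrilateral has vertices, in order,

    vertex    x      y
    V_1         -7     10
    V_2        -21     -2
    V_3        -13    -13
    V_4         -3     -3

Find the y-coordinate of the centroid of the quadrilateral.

Apply the shoelace (surveyor's) formula. First the cross-terms c_i = x_i·y_{i+1} − x_{i+1}·y_i:
  224, 247, 0, -51  ⇒  2A = 420, A = 210.
Then Σ (y_i + y_{i+1})·c_i = -2270, so ȳ = -2270 / (6·210) = -227/126.

-227/126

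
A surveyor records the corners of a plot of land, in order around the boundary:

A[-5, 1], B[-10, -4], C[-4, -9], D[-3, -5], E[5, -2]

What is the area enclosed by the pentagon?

61.5

Apply the surveyor's formula: 2A = Σ (x_i·y_{i+1} − x_{i+1}·y_i), indices taken mod 5.
Cross-terms: 30, 74, -7, 31, -5  ⇒  Σ = 123
Area = |Σ|/2 = 61.5.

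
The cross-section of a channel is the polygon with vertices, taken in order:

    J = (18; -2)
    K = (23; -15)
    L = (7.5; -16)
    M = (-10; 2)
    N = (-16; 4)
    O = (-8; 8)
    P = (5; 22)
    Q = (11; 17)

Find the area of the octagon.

714.75

Σ = (-224) + (-255.5) + (-145) + (-8) + (-96) + (-216) + (-157) + (-328) = -1429.5
Area = |Σ|/2 = 714.75.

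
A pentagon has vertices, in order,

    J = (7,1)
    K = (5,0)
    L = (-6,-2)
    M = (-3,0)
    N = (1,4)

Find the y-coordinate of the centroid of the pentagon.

Apply the shoelace (surveyor's) formula. First the cross-terms c_i = x_i·y_{i+1} − x_{i+1}·y_i:
  -5, -10, -6, -12, -27  ⇒  2A = -60, A = -30.
Then Σ (y_i + y_{i+1})·c_i = -156, so ȳ = -156 / (6·(-30)) = 13/15.

13/15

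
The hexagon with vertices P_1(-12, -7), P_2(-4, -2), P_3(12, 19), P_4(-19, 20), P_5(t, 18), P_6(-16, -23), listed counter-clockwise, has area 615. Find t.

-21

The doubled signed area Σ (x_i y_{i+1} − x_{i+1} y_i) is linear in t.
With t=0 it equals 327; the coefficient of t is -43 (from the two edges through P_5).
So -43·t + 327 = 2·615 = 1230 ⇒ t = -21.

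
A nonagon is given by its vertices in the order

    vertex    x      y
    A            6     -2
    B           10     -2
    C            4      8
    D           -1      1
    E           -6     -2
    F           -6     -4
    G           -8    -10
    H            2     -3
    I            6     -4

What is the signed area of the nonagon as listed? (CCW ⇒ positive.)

Σ = (8) + (88) + (12) + (8) + (12) + (28) + (44) + (10) + (12) = 222
Signed area = Σ/2 = 111 (positive ⇒ counter-clockwise traversal).

111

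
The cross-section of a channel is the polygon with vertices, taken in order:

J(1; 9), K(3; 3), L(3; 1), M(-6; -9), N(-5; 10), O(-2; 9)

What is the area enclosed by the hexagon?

Apply the shoelace (surveyor's) formula: 2A = Σ (x_i·y_{i+1} − x_{i+1}·y_i), indices taken mod 6.
Cross-terms: -24, -6, -21, -105, -25, -27  ⇒  Σ = -208
Area = |Σ|/2 = 104.

104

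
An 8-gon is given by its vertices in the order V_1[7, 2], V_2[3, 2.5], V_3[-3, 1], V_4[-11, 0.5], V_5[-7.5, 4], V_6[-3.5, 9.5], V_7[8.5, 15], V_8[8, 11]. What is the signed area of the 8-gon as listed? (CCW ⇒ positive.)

Cross-terms: 11.5, 10.5, 9.5, -40.25, -57.25, -133.25, -26.5, -61  ⇒  Σ = -286.75
Signed area = Σ/2 = -143.375 (negative ⇒ clockwise traversal).

-143.375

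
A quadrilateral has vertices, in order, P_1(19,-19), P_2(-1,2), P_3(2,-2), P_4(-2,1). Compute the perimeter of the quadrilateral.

68

|P_1P_2| = √((-20)² + (21)²) = √841 = 29
|P_2P_3| = √((3)² + (-4)²) = √25 = 5
|P_3P_4| = √((-4)² + (3)²) = √25 = 5
|P_4P_1| = √((21)² + (-20)²) = √841 = 29
Perimeter = 29 + 5 + 5 + 29 = 68.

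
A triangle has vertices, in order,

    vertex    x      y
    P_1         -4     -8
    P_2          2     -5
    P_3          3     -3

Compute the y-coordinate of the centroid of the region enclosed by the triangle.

Apply Gauss's area formula. First the cross-terms c_i = x_i·y_{i+1} − x_{i+1}·y_i:
  36, 9, -36  ⇒  2A = 9, A = 4.5.
Then Σ (y_i + y_{i+1})·c_i = -144, so ȳ = -144 / (6·4.5) = -16/3.

-16/3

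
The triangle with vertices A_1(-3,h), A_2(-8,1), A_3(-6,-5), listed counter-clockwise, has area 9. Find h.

The doubled signed area Σ (x_i y_{i+1} − x_{i+1} y_i) is linear in h.
With h=0 it equals 28; the coefficient of h is 2 (from the two edges through A_1).
So 2·h + 28 = 2·9 = 18 ⇒ h = -5.

-5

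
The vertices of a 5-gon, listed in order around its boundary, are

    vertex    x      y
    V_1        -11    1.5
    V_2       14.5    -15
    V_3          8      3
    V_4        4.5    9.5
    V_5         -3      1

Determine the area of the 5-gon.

Apply the surveyor's formula: 2A = Σ (x_i·y_{i+1} − x_{i+1}·y_i), indices taken mod 5.
V_1→V_2: (-11)(-15) − (14.5)(1.5) = 143.25
V_2→V_3: (14.5)(3) − (8)(-15) = 163.5
V_3→V_4: (8)(9.5) − (4.5)(3) = 62.5
V_4→V_5: (4.5)(1) − (-3)(9.5) = 33
V_5→V_1: (-3)(1.5) − (-11)(1) = 6.5
Σ = 408.75
Area = |Σ|/2 = 204.375.

204.375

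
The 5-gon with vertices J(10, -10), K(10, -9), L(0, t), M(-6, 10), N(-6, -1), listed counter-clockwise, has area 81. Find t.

Write out the shoelace sum; only the two edges meeting at L involve t:
2·Area = [(10·t − 0·(-9)) + (0·10 − (-6)·t)] + 146
       = 16·t + 146 = 162
⇒ t = 1.

1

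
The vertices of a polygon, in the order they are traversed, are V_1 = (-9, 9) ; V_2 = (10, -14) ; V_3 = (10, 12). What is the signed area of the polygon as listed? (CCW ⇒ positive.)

Apply the shoelace formula: 2A = Σ (x_i·y_{i+1} − x_{i+1}·y_i), indices taken mod 3.
Σ = (36) + (260) + (198) = 494
Signed area = Σ/2 = 247 (positive ⇒ counter-clockwise traversal).

247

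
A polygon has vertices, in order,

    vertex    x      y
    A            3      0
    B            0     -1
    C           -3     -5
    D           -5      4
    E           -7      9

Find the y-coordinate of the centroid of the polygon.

14/9

Apply the shoelace formula. First the cross-terms c_i = x_i·y_{i+1} − x_{i+1}·y_i:
  -3, -3, -37, -17, -27  ⇒  2A = -87, A = -43.5.
Then Σ (y_i + y_{i+1})·c_i = -406, so ȳ = -406 / (6·(-43.5)) = 14/9.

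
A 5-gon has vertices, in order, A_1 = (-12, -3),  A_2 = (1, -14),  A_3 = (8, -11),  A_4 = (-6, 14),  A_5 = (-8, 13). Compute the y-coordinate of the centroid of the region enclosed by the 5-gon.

-92/57

Apply Gauss's area formula. First the cross-terms c_i = x_i·y_{i+1} − x_{i+1}·y_i:
  171, 101, 46, 34, 180  ⇒  2A = 532, A = 266.
Then Σ (y_i + y_{i+1})·c_i = -2576, so ȳ = -2576 / (6·266) = -92/57.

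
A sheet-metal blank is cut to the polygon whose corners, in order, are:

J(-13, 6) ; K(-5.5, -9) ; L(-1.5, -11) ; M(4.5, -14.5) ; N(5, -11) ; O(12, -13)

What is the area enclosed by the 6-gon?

130.625

Apply the shoelace formula: 2A = Σ (x_i·y_{i+1} − x_{i+1}·y_i), indices taken mod 6.
Σ = (150) + (47) + (71.25) + (23) + (67) + (-97) = 261.25
Area = |Σ|/2 = 130.625.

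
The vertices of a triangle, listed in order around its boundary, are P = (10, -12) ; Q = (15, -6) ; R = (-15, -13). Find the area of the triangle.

Apply Gauss's area formula: 2A = Σ (x_i·y_{i+1} − x_{i+1}·y_i), indices taken mod 3.
Σ = (120) + (-285) + (310) = 145
Area = |Σ|/2 = 72.5.

72.5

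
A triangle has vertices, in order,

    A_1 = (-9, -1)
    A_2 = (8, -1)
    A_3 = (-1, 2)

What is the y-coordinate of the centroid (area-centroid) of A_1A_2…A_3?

0

Apply Gauss's area formula. First the cross-terms c_i = x_i·y_{i+1} − x_{i+1}·y_i:
  17, 15, 19  ⇒  2A = 51, A = 25.5.
Then Σ (y_i + y_{i+1})·c_i = 0, so ȳ = 0 / (6·25.5) = 0.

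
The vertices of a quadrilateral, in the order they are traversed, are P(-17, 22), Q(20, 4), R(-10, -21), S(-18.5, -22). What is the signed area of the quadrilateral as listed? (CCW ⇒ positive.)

Apply Gauss's area formula: 2A = Σ (x_i·y_{i+1} − x_{i+1}·y_i), indices taken mod 4.
Σ = (-508) + (-380) + (-168.5) + (-781) = -1837.5
Signed area = Σ/2 = -918.75 (negative ⇒ clockwise traversal).

-918.75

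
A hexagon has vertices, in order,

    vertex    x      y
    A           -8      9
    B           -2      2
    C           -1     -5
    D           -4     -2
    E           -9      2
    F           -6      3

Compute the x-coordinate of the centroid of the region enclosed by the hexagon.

-4.52

Apply the surveyor's formula. First the cross-terms c_i = x_i·y_{i+1} − x_{i+1}·y_i:
  2, 12, -18, -26, -15, -30  ⇒  2A = -75, A = -37.5.
Then Σ (x_i + x_{i+1})·c_i = 1017, so x̄ = 1017 / (6·(-37.5)) = -4.52.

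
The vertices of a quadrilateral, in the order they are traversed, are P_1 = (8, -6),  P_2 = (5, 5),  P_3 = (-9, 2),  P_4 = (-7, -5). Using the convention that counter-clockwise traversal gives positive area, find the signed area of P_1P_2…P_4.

133

Apply the shoelace (surveyor's) formula: 2A = Σ (x_i·y_{i+1} − x_{i+1}·y_i), indices taken mod 4.
Σ = (70) + (55) + (59) + (82) = 266
Signed area = Σ/2 = 133 (positive ⇒ counter-clockwise traversal).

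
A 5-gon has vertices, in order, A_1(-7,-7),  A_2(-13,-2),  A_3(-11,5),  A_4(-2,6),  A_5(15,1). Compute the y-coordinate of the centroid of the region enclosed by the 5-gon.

Apply the surveyor's formula. First the cross-terms c_i = x_i·y_{i+1} − x_{i+1}·y_i:
  -77, -87, -56, -92, -98  ⇒  2A = -410, A = -205.
Then Σ (y_i + y_{i+1})·c_i = -240, so ȳ = -240 / (6·(-205)) = 8/41.

8/41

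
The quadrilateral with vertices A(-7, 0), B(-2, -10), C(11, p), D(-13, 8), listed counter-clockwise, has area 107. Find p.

Write out the shoelace sum; only the two edges meeting at C involve p:
2·Area = [((-2)·p − 11·(-10)) + (11·8 − (-13)·p)] + 126
       = 11·p + 324 = 214
⇒ p = -10.

-10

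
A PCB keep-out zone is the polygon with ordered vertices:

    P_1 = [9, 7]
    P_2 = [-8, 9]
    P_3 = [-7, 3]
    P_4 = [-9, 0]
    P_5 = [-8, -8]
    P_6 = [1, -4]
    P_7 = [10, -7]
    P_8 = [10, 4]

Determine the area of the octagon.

Apply the shoelace formula: 2A = Σ (x_i·y_{i+1} − x_{i+1}·y_i), indices taken mod 8.
Σ = (137) + (39) + (27) + (72) + (40) + (33) + (110) + (34) = 492
Area = |Σ|/2 = 246.

246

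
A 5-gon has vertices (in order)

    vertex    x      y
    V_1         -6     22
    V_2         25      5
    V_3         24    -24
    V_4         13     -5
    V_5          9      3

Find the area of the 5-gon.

404

Σ = (-580) + (-720) + (192) + (84) + (216) = -808
Area = |Σ|/2 = 404.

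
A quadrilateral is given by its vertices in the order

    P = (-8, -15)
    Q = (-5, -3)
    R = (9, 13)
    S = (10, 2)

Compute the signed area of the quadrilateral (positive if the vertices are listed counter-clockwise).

Σ = (-51) + (-38) + (-112) + (-134) = -335
Signed area = Σ/2 = -167.5 (negative ⇒ clockwise traversal).

-167.5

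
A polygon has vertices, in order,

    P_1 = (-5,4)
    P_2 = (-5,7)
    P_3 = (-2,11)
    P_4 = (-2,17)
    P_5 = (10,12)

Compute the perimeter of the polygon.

44

|P_1P_2| = √((0)² + (3)²) = √9 = 3
|P_2P_3| = √((3)² + (4)²) = √25 = 5
|P_3P_4| = √((0)² + (6)²) = √36 = 6
|P_4P_5| = √((12)² + (-5)²) = √169 = 13
|P_5P_1| = √((-15)² + (-8)²) = √289 = 17
Perimeter = 3 + 5 + 6 + 13 + 17 = 44.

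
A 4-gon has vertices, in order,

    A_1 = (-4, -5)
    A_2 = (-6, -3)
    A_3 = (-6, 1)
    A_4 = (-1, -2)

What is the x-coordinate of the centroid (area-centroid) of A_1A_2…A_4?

Apply Gauss's area formula. First the cross-terms c_i = x_i·y_{i+1} − x_{i+1}·y_i:
  -18, -24, 13, -3  ⇒  2A = -32, A = -16.
Then Σ (x_i + x_{i+1})·c_i = 392, so x̄ = 392 / (6·(-16)) = -49/12.

-49/12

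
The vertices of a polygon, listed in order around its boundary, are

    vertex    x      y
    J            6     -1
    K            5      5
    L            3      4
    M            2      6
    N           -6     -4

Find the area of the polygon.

54

Apply the surveyor's formula: 2A = Σ (x_i·y_{i+1} − x_{i+1}·y_i), indices taken mod 5.
Σ = (35) + (5) + (10) + (28) + (30) = 108
Area = |Σ|/2 = 54.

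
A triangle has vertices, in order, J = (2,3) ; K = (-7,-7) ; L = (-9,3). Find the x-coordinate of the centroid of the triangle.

Apply the surveyor's formula. First the cross-terms c_i = x_i·y_{i+1} − x_{i+1}·y_i:
  7, -84, -33  ⇒  2A = -110, A = -55.
Then Σ (x_i + x_{i+1})·c_i = 1540, so x̄ = 1540 / (6·(-55)) = -14/3.

-14/3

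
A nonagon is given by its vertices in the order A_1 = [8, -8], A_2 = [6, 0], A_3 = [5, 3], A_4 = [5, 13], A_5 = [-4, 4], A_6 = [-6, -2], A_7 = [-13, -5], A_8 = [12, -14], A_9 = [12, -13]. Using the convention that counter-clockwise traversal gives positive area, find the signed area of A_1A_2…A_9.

Apply the surveyor's formula: 2A = Σ (x_i·y_{i+1} − x_{i+1}·y_i), indices taken mod 9.
Σ = (48) + (18) + (50) + (72) + (32) + (4) + (242) + (12) + (8) = 486
Signed area = Σ/2 = 243 (positive ⇒ counter-clockwise traversal).

243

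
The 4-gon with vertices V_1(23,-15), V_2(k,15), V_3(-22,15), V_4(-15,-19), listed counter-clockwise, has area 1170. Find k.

The doubled signed area Σ (x_i y_{i+1} − x_{i+1} y_i) is linear in k.
With k=0 it equals 1980; the coefficient of k is 30 (from the two edges through V_2).
So 30·k + 1980 = 2·1170 = 2340 ⇒ k = 12.

12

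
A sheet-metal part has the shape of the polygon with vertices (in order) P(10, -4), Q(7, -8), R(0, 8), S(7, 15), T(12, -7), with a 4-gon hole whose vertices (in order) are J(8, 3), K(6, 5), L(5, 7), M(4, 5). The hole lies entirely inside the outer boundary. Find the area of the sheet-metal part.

125.5

Outer boundary:
Apply Gauss's area formula: 2A = Σ (x_i·y_{i+1} − x_{i+1}·y_i), indices taken mod 5.
Σ = (-52) + (56) + (-56) + (-229) + (22) = -259
Area = |Σ|/2 = 129.5.
Hole:
Σ = (22) + (17) + (-3) + (-28) = 8
Area = |Σ|/2 = 4.
Net area = 129.5 − 4 = 125.5.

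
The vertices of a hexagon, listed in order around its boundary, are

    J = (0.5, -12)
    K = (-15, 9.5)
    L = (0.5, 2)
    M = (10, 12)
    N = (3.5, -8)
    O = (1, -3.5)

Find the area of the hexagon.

Apply the shoelace (surveyor's) formula: 2A = Σ (x_i·y_{i+1} − x_{i+1}·y_i), indices taken mod 6.
Cross-terms: -175.25, -34.75, -14, -122, -4.25, -10.25  ⇒  Σ = -360.5
Area = |Σ|/2 = 180.25.

180.25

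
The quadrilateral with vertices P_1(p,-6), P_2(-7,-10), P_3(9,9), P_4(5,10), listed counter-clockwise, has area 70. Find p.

The doubled signed area Σ (x_i y_{i+1} − x_{i+1} y_i) is linear in p.
With p=0 it equals 0; the coefficient of p is -20 (from the two edges through P_1).
So -20·p + 0 = 2·70 = 140 ⇒ p = -7.

-7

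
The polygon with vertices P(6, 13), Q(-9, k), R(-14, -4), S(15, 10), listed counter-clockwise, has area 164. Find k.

The doubled signed area Σ (x_i y_{i+1} − x_{i+1} y_i) is linear in k.
With k=0 it equals 208; the coefficient of k is 20 (from the two edges through Q).
So 20·k + 208 = 2·164 = 328 ⇒ k = 6.

6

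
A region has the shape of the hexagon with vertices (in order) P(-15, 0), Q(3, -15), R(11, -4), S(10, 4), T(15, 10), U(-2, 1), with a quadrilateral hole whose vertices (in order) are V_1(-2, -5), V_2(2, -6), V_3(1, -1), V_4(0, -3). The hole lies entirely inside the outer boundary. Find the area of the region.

267.5

Outer boundary:
Apply the shoelace (surveyor's) formula: 2A = Σ (x_i·y_{i+1} − x_{i+1}·y_i), indices taken mod 6.
Σ = (225) + (153) + (84) + (40) + (35) + (15) = 552
Area = |Σ|/2 = 276.
Hole:
Cross-terms: 22, 4, -3, -6  ⇒  Σ = 17
Area = |Σ|/2 = 8.5.
Net area = 276 − 8.5 = 267.5.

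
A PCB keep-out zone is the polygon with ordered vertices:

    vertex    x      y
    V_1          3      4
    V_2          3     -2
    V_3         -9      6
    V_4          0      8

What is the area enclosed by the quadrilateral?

57

Σ = (-18) + (0) + (-72) + (-24) = -114
Area = |Σ|/2 = 57.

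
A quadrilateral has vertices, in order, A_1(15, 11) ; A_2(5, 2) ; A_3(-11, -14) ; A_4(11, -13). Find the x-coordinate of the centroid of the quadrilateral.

Apply the shoelace formula. First the cross-terms c_i = x_i·y_{i+1} − x_{i+1}·y_i:
  -25, -48, 297, 316  ⇒  2A = 540, A = 270.
Then Σ (x_i + x_{i+1})·c_i = 8004, so x̄ = 8004 / (6·270) = 667/135.

667/135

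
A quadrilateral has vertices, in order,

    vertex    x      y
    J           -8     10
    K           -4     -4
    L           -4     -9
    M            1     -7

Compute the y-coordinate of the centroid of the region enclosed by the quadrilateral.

Apply the shoelace formula. First the cross-terms c_i = x_i·y_{i+1} − x_{i+1}·y_i:
  72, 20, 37, -46  ⇒  2A = 83, A = 41.5.
Then Σ (y_i + y_{i+1})·c_i = -558, so ȳ = -558 / (6·41.5) = -186/83.

-186/83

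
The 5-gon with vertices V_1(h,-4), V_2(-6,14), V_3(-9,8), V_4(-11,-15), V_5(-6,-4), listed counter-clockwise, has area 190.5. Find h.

7

Write out the shoelace sum; only the two edges meeting at V_1 involve h:
2·Area = [((-6)·(-4) − h·(-4)) + (h·14 − (-6)·(-4))] + 255
       = 18·h + 255 = 381
⇒ h = 7.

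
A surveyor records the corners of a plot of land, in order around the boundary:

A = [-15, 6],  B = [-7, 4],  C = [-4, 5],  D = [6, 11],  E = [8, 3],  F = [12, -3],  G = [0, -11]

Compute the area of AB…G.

269

Σ = (-18) + (-19) + (-74) + (-70) + (-60) + (-132) + (-165) = -538
Area = |Σ|/2 = 269.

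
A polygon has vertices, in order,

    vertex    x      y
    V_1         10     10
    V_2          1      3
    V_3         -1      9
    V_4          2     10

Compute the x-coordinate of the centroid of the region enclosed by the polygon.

Apply the shoelace formula. First the cross-terms c_i = x_i·y_{i+1} − x_{i+1}·y_i:
  20, 12, -28, -80  ⇒  2A = -76, A = -38.
Then Σ (x_i + x_{i+1})·c_i = -768, so x̄ = -768 / (6·(-38)) = 64/19.

64/19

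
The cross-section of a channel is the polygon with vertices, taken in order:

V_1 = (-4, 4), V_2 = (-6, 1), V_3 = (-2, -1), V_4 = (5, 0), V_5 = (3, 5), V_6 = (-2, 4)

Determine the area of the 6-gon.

Apply Gauss's area formula: 2A = Σ (x_i·y_{i+1} − x_{i+1}·y_i), indices taken mod 6.
Cross-terms: 20, 8, 5, 25, 22, 8  ⇒  Σ = 88
Area = |Σ|/2 = 44.

44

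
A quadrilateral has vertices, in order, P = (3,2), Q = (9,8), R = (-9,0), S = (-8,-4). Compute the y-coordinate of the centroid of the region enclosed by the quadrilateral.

Apply the shoelace formula. First the cross-terms c_i = x_i·y_{i+1} − x_{i+1}·y_i:
  6, 72, 36, -4  ⇒  2A = 110, A = 55.
Then Σ (y_i + y_{i+1})·c_i = 500, so ȳ = 500 / (6·55) = 50/33.

50/33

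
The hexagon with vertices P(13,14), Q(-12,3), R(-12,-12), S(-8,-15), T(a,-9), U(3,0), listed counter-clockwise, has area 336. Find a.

4

Write out the shoelace sum; only the two edges meeting at T involve a:
2·Area = [((-8)·(-9) − a·(-15)) + (a·0 − 3·(-9))] + 513
       = 15·a + 612 = 672
⇒ a = 4.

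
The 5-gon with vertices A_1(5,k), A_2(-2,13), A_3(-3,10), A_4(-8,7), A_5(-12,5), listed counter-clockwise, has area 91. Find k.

-2

The doubled signed area Σ (x_i y_{i+1} − x_{i+1} y_i) is linear in k.
With k=0 it equals 162; the coefficient of k is -10 (from the two edges through A_1).
So -10·k + 162 = 2·91 = 182 ⇒ k = -2.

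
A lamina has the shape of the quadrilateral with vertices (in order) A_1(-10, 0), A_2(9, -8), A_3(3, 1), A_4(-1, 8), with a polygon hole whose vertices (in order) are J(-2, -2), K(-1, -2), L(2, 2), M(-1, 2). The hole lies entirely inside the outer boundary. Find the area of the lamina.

101

Outer boundary:
Apply the shoelace (surveyor's) formula: 2A = Σ (x_i·y_{i+1} − x_{i+1}·y_i), indices taken mod 4.
Σ = (80) + (33) + (25) + (80) = 218
Area = |Σ|/2 = 109.
Hole:
Apply the shoelace formula: 2A = Σ (x_i·y_{i+1} − x_{i+1}·y_i), indices taken mod 4.
Σ = (2) + (2) + (6) + (6) = 16
Area = |Σ|/2 = 8.
Net area = 109 − 8 = 101.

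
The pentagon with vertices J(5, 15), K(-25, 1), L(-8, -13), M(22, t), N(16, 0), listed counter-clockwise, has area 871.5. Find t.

Write out the shoelace sum; only the two edges meeting at M involve t:
2·Area = [((-8)·t − 22·(-13)) + (22·0 − 16·t)] + 953
       = -24·t + 1239 = 1743
⇒ t = -21.

-21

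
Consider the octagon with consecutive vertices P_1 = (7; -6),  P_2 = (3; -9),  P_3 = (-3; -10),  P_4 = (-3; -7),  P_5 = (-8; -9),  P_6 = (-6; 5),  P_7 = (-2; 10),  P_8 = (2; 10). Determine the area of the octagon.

Cross-terms: -45, -57, -9, -29, -94, -50, -40, -82  ⇒  Σ = -406
Area = |Σ|/2 = 203.

203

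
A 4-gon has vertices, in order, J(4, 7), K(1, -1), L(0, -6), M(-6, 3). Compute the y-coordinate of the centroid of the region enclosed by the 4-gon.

152/107

Apply Gauss's area formula. First the cross-terms c_i = x_i·y_{i+1} − x_{i+1}·y_i:
  -11, -6, -36, -54  ⇒  2A = -107, A = -53.5.
Then Σ (y_i + y_{i+1})·c_i = -456, so ȳ = -456 / (6·(-53.5)) = 152/107.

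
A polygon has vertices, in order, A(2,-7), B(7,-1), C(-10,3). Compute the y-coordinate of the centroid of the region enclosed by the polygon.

-5/3

Apply the surveyor's formula. First the cross-terms c_i = x_i·y_{i+1} − x_{i+1}·y_i:
  47, 11, 64  ⇒  2A = 122, A = 61.
Then Σ (y_i + y_{i+1})·c_i = -610, so ȳ = -610 / (6·61) = -5/3.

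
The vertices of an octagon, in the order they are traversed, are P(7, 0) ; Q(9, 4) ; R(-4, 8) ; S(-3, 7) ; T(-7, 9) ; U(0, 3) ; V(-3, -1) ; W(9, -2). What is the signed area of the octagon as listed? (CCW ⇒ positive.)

75.5

Apply the shoelace formula: 2A = Σ (x_i·y_{i+1} − x_{i+1}·y_i), indices taken mod 8.
P→Q: (7)(4) − (9)(0) = 28
Q→R: (9)(8) − (-4)(4) = 88
R→S: (-4)(7) − (-3)(8) = -4
S→T: (-3)(9) − (-7)(7) = 22
T→U: (-7)(3) − (0)(9) = -21
U→V: (0)(-1) − (-3)(3) = 9
V→W: (-3)(-2) − (9)(-1) = 15
W→P: (9)(0) − (7)(-2) = 14
Σ = 151
Signed area = Σ/2 = 75.5 (positive ⇒ counter-clockwise traversal).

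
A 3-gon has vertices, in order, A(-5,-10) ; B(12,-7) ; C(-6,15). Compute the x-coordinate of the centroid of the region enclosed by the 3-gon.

1/3

Apply the shoelace (surveyor's) formula. First the cross-terms c_i = x_i·y_{i+1} − x_{i+1}·y_i:
  155, 138, 135  ⇒  2A = 428, A = 214.
Then Σ (x_i + x_{i+1})·c_i = 428, so x̄ = 428 / (6·214) = 1/3.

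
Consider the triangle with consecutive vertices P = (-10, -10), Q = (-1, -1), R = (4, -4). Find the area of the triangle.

36

Apply Gauss's area formula: 2A = Σ (x_i·y_{i+1} − x_{i+1}·y_i), indices taken mod 3.
Σ = (0) + (8) + (-80) = -72
Area = |Σ|/2 = 36.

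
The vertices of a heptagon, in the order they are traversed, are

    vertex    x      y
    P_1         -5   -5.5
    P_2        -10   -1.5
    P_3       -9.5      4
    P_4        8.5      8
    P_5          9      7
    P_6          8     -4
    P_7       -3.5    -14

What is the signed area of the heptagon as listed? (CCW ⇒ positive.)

Apply the shoelace (surveyor's) formula: 2A = Σ (x_i·y_{i+1} − x_{i+1}·y_i), indices taken mod 7.
Σ = (-47.5) + (-54.25) + (-110) + (-12.5) + (-92) + (-126) + (-50.75) = -493
Signed area = Σ/2 = -246.5 (negative ⇒ clockwise traversal).

-246.5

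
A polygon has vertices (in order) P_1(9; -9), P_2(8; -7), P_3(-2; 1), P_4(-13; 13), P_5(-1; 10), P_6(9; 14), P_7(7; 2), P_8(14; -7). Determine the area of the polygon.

Σ = (9) + (-6) + (-13) + (-117) + (-104) + (-80) + (-77) + (-63) = -451
Area = |Σ|/2 = 225.5.

225.5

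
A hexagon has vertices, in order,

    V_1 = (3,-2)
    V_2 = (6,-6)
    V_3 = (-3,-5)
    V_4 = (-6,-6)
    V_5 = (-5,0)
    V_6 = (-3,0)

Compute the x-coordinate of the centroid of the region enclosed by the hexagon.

-8/9

Apply the shoelace formula. First the cross-terms c_i = x_i·y_{i+1} − x_{i+1}·y_i:
  -6, -48, -12, -30, 0, 6  ⇒  2A = -90, A = -45.
Then Σ (x_i + x_{i+1})·c_i = 240, so x̄ = 240 / (6·(-45)) = -8/9.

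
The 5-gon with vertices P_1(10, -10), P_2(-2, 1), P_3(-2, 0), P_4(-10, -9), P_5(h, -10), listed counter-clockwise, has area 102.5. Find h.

5

Write out the shoelace sum; only the two edges meeting at P_5 involve h:
2·Area = [((-10)·(-10) − h·(-9)) + (h·(-10) − 10·(-10))] + 10
       = -1·h + 210 = 205
⇒ h = 5.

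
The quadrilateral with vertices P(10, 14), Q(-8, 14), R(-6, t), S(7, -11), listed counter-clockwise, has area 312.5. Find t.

-1

Write out the shoelace sum; only the two edges meeting at R involve t:
2·Area = [((-8)·t − (-6)·14) + ((-6)·(-11) − 7·t)] + 460
       = -15·t + 610 = 625
⇒ t = -1.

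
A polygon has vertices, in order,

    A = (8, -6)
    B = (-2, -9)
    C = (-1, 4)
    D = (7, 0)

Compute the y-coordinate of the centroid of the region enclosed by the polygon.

-55/19

Apply Gauss's area formula. First the cross-terms c_i = x_i·y_{i+1} − x_{i+1}·y_i:
  -84, -17, -28, -42  ⇒  2A = -171, A = -85.5.
Then Σ (y_i + y_{i+1})·c_i = 1485, so ȳ = 1485 / (6·(-85.5)) = -55/19.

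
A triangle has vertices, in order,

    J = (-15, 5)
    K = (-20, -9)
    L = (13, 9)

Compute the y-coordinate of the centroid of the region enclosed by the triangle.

5/3

Apply Gauss's area formula. First the cross-terms c_i = x_i·y_{i+1} − x_{i+1}·y_i:
  235, -63, 200  ⇒  2A = 372, A = 186.
Then Σ (y_i + y_{i+1})·c_i = 1860, so ȳ = 1860 / (6·186) = 5/3.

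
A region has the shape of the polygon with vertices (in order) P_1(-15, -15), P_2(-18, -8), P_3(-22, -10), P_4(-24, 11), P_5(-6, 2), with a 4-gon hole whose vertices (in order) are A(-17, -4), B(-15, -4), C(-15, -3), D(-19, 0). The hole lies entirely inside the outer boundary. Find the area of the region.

239

Outer boundary:
Σ = (-150) + (4) + (-482) + (18) + (120) = -490
Area = |Σ|/2 = 245.
Hole:
Apply Gauss's area formula: 2A = Σ (x_i·y_{i+1} − x_{i+1}·y_i), indices taken mod 4.
Σ = (8) + (-15) + (-57) + (76) = 12
Area = |Σ|/2 = 6.
Net area = 245 − 6 = 239.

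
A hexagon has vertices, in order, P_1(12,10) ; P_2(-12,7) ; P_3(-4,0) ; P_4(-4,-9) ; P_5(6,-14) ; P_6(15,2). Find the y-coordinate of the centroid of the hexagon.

Apply the surveyor's formula. First the cross-terms c_i = x_i·y_{i+1} − x_{i+1}·y_i:
  204, 28, 36, 110, 222, 126  ⇒  2A = 726, A = 363.
Then Σ (y_i + y_{i+1})·c_i = -342, so ȳ = -342 / (6·363) = -19/121.

-19/121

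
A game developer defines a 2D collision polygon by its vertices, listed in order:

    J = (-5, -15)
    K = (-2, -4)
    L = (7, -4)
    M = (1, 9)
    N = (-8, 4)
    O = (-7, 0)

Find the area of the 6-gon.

151

Apply the shoelace formula: 2A = Σ (x_i·y_{i+1} − x_{i+1}·y_i), indices taken mod 6.
J→K: (-5)(-4) − (-2)(-15) = -10
K→L: (-2)(-4) − (7)(-4) = 36
L→M: (7)(9) − (1)(-4) = 67
M→N: (1)(4) − (-8)(9) = 76
N→O: (-8)(0) − (-7)(4) = 28
O→J: (-7)(-15) − (-5)(0) = 105
Σ = 302
Area = |Σ|/2 = 151.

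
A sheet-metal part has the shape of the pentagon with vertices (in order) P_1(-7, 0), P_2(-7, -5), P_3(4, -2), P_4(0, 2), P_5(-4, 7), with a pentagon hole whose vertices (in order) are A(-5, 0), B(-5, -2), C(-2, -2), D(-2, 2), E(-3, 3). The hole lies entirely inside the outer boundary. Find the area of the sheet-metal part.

Outer boundary:
Apply Gauss's area formula: 2A = Σ (x_i·y_{i+1} − x_{i+1}·y_i), indices taken mod 5.
Cross-terms: 35, 34, 8, 8, 49  ⇒  Σ = 134
Area = |Σ|/2 = 67.
Hole:
Apply the surveyor's formula: 2A = Σ (x_i·y_{i+1} − x_{i+1}·y_i), indices taken mod 5.
Σ = (10) + (6) + (-8) + (0) + (15) = 23
Area = |Σ|/2 = 11.5.
Net area = 67 − 11.5 = 55.5.

55.5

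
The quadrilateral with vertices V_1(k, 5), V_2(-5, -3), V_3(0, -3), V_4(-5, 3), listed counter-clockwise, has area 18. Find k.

-6

The doubled signed area Σ (x_i y_{i+1} − x_{i+1} y_i) is linear in k.
With k=0 it equals 0; the coefficient of k is -6 (from the two edges through V_1).
So -6·k + 0 = 2·18 = 36 ⇒ k = -6.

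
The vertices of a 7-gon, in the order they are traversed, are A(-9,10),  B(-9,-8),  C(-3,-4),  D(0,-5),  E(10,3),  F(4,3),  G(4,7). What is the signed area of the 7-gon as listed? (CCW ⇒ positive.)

A→B: (-9)(-8) − (-9)(10) = 162
B→C: (-9)(-4) − (-3)(-8) = 12
C→D: (-3)(-5) − (0)(-4) = 15
D→E: (0)(3) − (10)(-5) = 50
E→F: (10)(3) − (4)(3) = 18
F→G: (4)(7) − (4)(3) = 16
G→A: (4)(10) − (-9)(7) = 103
Σ = 376
Signed area = Σ/2 = 188 (positive ⇒ counter-clockwise traversal).

188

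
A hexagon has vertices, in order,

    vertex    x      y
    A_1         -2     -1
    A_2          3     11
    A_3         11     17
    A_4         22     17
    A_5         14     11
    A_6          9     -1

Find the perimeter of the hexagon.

68

|A_1A_2| = √((5)² + (12)²) = √169 = 13
|A_2A_3| = √((8)² + (6)²) = √100 = 10
|A_3A_4| = √((11)² + (0)²) = √121 = 11
|A_4A_5| = √((-8)² + (-6)²) = √100 = 10
|A_5A_6| = √((-5)² + (-12)²) = √169 = 13
|A_6A_1| = √((-11)² + (0)²) = √121 = 11
Perimeter = 13 + 10 + 11 + 10 + 13 + 11 = 68.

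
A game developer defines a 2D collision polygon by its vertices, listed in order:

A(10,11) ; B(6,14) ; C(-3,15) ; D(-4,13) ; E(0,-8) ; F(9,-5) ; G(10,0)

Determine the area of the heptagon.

245.5

A→B: (10)(14) − (6)(11) = 74
B→C: (6)(15) − (-3)(14) = 132
C→D: (-3)(13) − (-4)(15) = 21
D→E: (-4)(-8) − (0)(13) = 32
E→F: (0)(-5) − (9)(-8) = 72
F→G: (9)(0) − (10)(-5) = 50
G→A: (10)(11) − (10)(0) = 110
Σ = 491
Area = |Σ|/2 = 245.5.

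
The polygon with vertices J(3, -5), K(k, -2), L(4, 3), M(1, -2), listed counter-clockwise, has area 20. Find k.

The doubled signed area Σ (x_i y_{i+1} − x_{i+1} y_i) is linear in k.
With k=0 it equals -8; the coefficient of k is 8 (from the two edges through K).
So 8·k + -8 = 2·20 = 40 ⇒ k = 6.

6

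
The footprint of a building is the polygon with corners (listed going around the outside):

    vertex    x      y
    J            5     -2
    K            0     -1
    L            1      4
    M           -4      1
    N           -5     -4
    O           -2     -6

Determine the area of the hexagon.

Apply the shoelace formula: 2A = Σ (x_i·y_{i+1} − x_{i+1}·y_i), indices taken mod 6.
Cross-terms: -5, 1, 17, 21, 22, 34  ⇒  Σ = 90
Area = |Σ|/2 = 45.

45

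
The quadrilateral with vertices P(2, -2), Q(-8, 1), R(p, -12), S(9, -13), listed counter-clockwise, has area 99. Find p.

0

The doubled signed area Σ (x_i y_{i+1} − x_{i+1} y_i) is linear in p.
With p=0 it equals 198; the coefficient of p is -14 (from the two edges through R).
So -14·p + 198 = 2·99 = 198 ⇒ p = 0.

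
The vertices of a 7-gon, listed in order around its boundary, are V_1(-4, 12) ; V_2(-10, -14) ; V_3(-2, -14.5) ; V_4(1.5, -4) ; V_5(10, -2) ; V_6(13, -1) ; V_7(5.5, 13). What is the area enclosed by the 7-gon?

334.125

Cross-terms: 176, 117, 29.75, 37, 16, 174.5, 118  ⇒  Σ = 668.25
Area = |Σ|/2 = 334.125.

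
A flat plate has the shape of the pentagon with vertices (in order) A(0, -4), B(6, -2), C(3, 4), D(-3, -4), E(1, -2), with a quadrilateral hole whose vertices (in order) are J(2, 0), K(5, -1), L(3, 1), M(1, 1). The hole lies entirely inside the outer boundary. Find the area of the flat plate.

27

Outer boundary:
Apply the shoelace (surveyor's) formula: 2A = Σ (x_i·y_{i+1} − x_{i+1}·y_i), indices taken mod 5.
Σ = (24) + (30) + (0) + (10) + (-4) = 60
Area = |Σ|/2 = 30.
Hole:
Apply the shoelace (surveyor's) formula: 2A = Σ (x_i·y_{i+1} − x_{i+1}·y_i), indices taken mod 4.
Σ = (-2) + (8) + (2) + (-2) = 6
Area = |Σ|/2 = 3.
Net area = 30 − 3 = 27.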